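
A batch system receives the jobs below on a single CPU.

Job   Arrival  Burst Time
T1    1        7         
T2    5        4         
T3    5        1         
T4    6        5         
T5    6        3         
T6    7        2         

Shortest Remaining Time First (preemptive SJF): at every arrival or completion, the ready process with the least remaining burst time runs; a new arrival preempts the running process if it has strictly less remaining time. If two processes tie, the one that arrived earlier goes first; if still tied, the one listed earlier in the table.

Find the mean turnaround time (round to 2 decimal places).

8.50

Schedule: | idle 0-1 | T1 1-5 | T3 5-6 | T1 6-9 | T6 9-11 | T5 11-14 | T2 14-18 | T4 18-23 |
Completion: T1=9  T2=18  T3=6  T4=23  T5=14  T6=11
Turnaround times: T1=8, T2=13, T3=1, T4=17, T5=8, T6=4
Average turnaround = (8+13+1+17+8+4) / 6 = 51/6 = 8.50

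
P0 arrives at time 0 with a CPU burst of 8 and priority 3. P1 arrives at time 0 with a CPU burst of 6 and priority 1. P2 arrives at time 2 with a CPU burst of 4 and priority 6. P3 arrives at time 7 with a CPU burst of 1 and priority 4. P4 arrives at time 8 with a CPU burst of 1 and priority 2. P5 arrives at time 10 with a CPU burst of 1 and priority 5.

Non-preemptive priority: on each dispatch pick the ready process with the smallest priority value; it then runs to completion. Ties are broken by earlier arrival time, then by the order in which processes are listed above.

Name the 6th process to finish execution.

Gantt: | P1 0-6 | P0 6-14 | P4 14-15 | P3 15-16 | P5 16-17 | P2 17-21 |
Completion: P0=14  P1=6  P2=21  P3=16  P4=15  P5=17
Finish order: P1 → P0 → P4 → P3 → P5 → P2

P2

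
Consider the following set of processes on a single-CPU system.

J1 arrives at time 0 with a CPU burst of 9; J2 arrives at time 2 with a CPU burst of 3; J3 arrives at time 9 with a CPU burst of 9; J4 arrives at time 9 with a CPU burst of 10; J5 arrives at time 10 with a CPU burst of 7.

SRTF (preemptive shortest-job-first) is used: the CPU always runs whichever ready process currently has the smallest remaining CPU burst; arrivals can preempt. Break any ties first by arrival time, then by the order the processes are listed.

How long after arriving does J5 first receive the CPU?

Schedule: | J1 0-2 | J2 2-5 | J1 5-12 | J5 12-19 | J3 19-28 | J4 28-38 |
Completion: J1=12  J2=5  J3=28  J4=38  J5=19
Response(J5) = first start − arrival = 12 − 10 = 2

2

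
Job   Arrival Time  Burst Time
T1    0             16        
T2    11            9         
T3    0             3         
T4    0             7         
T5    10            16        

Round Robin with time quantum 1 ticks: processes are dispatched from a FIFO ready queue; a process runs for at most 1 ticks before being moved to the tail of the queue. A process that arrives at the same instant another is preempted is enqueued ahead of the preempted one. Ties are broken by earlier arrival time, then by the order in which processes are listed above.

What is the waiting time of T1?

31

Timeline: | T1 0-1 | T3 1-2 | T4 2-3 | T1 3-4 | T3 4-5 | T4 5-6 | T1 6-7 | T3 7-8 | T4 8-9 | T1 9-10 | T4 10-11 | T5 11-12 | T1 12-13 | T2 13-14 | T4 14-15 | T5 15-16 | T1 16-17 | T2 17-18 | T4 18-19 | T5 19-20 | T1 20-21 | T2 21-22 | T4 22-23 | T5 23-24 | T1 24-25 | T2 25-26 | T5 26-27 | T1 27-28 | T2 28-29 | T5 29-30 | T1 30-31 | T2 31-32 | T5 32-33 | T1 33-34 | T2 34-35 | T5 35-36 | T1 36-37 | T2 37-38 | T5 38-39 | T1 39-40 | T2 40-41 | T5 41-42 | T1 42-43 | T5 43-44 | T1 44-45 | T5 45-46 | T1 46-47 | T5 47-51 |
Completion: T1=47  T2=41  T3=8  T4=23  T5=51
Turnaround (C−A): T1=47  T2=30  T3=8  T4=23  T5=41
Waiting(T1) = turnaround − burst = 47 − 16 = 31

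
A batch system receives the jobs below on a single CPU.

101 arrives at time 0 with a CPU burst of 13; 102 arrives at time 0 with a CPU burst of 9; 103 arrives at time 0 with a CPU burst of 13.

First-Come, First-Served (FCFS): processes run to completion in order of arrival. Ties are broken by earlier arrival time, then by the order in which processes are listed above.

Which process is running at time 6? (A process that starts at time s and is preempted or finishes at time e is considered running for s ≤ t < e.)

101

Gantt: | 101 0-13 | 102 13-22 | 103 22-35 |
Completion: 101=13  102=22  103=35
Turnaround (C−A): 101=13  102=22  103=35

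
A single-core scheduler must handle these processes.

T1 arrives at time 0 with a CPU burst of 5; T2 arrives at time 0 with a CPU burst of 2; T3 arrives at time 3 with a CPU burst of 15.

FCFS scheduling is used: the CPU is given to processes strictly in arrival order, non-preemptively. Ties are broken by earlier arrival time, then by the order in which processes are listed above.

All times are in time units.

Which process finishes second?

T2

Timeline: | T1 0-5 | T2 5-7 | T3 7-22 |
Completion: T1=5  T2=7  T3=22
Turnaround (C−A): T1=5  T2=7  T3=19
Finish order: T1 → T2 → T3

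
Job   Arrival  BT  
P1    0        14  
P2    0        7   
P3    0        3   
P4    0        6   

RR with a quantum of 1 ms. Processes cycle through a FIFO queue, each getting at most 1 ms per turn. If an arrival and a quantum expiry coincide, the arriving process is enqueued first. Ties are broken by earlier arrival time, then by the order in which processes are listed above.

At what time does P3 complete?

11

Schedule: | P1 0-1 | P2 1-2 | P3 2-3 | P4 3-4 | P1 4-5 | P2 5-6 | P3 6-7 | P4 7-8 | P1 8-9 | P2 9-10 | P3 10-11 | P4 11-12 | P1 12-13 | P2 13-14 | P4 14-15 | P1 15-16 | P2 16-17 | P4 17-18 | P1 18-19 | P2 19-20 | P4 20-21 | P1 21-22 | P2 22-23 | P1 23-30 |
Completion: P1=30  P2=23  P3=11  P4=21
Turnaround (C−A): P1=30  P2=23  P3=11  P4=21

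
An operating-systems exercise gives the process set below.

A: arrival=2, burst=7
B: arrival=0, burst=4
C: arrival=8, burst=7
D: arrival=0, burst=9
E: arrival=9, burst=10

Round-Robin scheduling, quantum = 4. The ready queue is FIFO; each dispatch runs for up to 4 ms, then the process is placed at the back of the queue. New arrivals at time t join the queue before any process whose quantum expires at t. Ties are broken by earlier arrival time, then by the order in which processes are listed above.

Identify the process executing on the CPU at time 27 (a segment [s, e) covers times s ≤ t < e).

Gantt: | B 0-4 | D 4-8 | A 8-12 | C 12-16 | D 16-20 | E 20-24 | A 24-27 | C 27-30 | D 30-31 | E 31-37 |
Completion: A=27  B=4  C=30  D=31  E=37

C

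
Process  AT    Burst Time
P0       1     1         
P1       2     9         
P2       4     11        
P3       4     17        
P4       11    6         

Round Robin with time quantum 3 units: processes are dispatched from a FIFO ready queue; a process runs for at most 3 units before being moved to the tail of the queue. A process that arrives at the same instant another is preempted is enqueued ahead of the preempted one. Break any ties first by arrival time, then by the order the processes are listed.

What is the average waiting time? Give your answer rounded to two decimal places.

15.20

Gantt: | idle 0-1 | P0 1-2 | P1 2-5 | P2 5-8 | P3 8-11 | P1 11-14 | P2 14-17 | P4 17-20 | P3 20-23 | P1 23-26 | P2 26-29 | P4 29-32 | P3 32-35 | P2 35-37 | P3 37-45 |
Completion: P0=2  P1=26  P2=37  P3=45  P4=32
Turnaround (C−A): P0=1  P1=24  P2=33  P3=41  P4=21
Waiting times: P0=0, P1=15, P2=22, P3=24, P4=15
Average waiting = (0+15+22+24+15) / 5 = 76/5 = 15.20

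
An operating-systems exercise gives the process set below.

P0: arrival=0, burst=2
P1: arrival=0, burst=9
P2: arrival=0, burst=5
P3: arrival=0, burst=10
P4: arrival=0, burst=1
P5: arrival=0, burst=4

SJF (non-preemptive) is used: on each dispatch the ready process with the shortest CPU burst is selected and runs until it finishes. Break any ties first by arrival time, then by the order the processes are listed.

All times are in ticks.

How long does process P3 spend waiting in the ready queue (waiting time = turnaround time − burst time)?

Schedule: | P4 0-1 | P0 1-3 | P5 3-7 | P2 7-12 | P1 12-21 | P3 21-31 |
Completion: P0=3  P1=21  P2=12  P3=31  P4=1  P5=7
Turnaround (C−A): P0=3  P1=21  P2=12  P3=31  P4=1  P5=7
Waiting(P3) = turnaround − burst = 31 − 10 = 21

21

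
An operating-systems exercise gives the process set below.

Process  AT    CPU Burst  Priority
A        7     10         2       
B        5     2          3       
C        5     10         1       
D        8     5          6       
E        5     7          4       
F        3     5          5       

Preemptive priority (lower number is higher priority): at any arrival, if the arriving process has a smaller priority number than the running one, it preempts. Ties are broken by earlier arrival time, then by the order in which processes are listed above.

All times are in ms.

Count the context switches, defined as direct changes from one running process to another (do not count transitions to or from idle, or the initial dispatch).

Schedule: | idle 0-3 | F 3-5 | C 5-15 | A 15-25 | B 25-27 | E 27-34 | F 34-37 | D 37-42 |
Completion: A=25  B=27  C=15  D=42  E=34  F=37

6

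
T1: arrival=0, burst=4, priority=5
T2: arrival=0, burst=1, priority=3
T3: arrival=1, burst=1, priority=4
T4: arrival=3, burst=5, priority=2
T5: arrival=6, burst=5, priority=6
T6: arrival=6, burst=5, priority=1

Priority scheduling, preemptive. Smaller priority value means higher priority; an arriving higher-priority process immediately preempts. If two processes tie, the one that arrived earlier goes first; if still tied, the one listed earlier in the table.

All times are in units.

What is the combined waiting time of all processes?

27

Gantt: | T2 0-1 | T3 1-2 | T1 2-3 | T4 3-6 | T6 6-11 | T4 11-13 | T1 13-16 | T5 16-21 |
Completion: T1=16  T2=1  T3=2  T4=13  T5=21  T6=11
Turnaround (C−A): T1=16  T2=1  T3=1  T4=10  T5=15  T6=5
Waiting = turnaround − burst: T1=12, T2=0, T3=0, T4=5, T5=10, T6=0
Total waiting = 12 + 0 + 0 + 5 + 10 + 0 = 27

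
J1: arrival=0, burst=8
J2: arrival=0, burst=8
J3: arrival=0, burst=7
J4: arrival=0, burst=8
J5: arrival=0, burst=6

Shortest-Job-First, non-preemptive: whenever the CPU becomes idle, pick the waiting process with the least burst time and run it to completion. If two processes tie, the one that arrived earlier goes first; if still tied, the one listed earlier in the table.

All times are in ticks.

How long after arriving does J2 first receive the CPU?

Gantt: | J5 0-6 | J3 6-13 | J1 13-21 | J2 21-29 | J4 29-37 |
Completion: J1=21  J2=29  J3=13  J4=37  J5=6
Turnaround (C−A): J1=21  J2=29  J3=13  J4=37  J5=6
Response(J2) = first start − arrival = 21 − 0 = 21

21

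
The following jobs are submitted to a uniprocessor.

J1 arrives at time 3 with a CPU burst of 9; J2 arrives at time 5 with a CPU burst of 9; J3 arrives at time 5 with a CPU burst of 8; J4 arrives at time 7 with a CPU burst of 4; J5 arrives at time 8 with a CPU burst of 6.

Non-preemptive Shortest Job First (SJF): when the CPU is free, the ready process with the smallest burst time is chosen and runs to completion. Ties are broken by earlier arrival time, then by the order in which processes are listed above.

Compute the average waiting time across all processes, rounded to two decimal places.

Gantt: | idle 0-3 | J1 3-12 | J4 12-16 | J5 16-22 | J3 22-30 | J2 30-39 |
Completion: J1=12  J2=39  J3=30  J4=16  J5=22
Waiting times: J1=0, J2=25, J3=17, J4=5, J5=8
Average waiting = (0+25+17+5+8) / 5 = 55/5 = 11.00

11.00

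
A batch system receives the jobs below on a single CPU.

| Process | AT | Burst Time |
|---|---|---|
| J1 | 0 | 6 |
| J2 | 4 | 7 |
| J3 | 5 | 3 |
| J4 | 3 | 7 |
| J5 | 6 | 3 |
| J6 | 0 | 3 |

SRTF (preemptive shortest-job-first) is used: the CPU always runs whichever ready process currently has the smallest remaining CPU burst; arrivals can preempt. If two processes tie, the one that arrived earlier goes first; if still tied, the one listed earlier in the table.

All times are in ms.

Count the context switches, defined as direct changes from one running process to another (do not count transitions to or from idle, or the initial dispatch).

Gantt: | J6 0-3 | J1 3-5 | J3 5-8 | J5 8-11 | J1 11-15 | J4 15-22 | J2 22-29 |
Completion: J1=15  J2=29  J3=8  J4=22  J5=11  J6=3

6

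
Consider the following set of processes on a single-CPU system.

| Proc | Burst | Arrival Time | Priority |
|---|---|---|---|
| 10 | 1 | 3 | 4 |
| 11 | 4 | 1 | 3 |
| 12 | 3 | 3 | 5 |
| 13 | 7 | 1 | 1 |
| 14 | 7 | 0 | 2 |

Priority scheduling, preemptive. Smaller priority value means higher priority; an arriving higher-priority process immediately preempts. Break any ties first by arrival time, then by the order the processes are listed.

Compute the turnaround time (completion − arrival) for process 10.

16

Gantt: | 14 0-1 | 13 1-8 | 14 8-14 | 11 14-18 | 10 18-19 | 12 19-22 |
Completion: 10=19  11=18  12=22  13=8  14=14
Turnaround(10) = completion − arrival = 19 − 3 = 16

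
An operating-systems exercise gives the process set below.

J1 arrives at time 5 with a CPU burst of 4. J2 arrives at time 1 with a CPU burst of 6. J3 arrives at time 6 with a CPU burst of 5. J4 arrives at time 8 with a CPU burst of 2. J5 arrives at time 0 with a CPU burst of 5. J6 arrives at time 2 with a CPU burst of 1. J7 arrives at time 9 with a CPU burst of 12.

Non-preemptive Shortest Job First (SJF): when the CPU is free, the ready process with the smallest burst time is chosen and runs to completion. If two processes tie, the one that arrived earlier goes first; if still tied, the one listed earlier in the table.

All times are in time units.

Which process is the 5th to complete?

J3

Schedule: | J5 0-5 | J6 5-6 | J1 6-10 | J4 10-12 | J3 12-17 | J2 17-23 | J7 23-35 |
Completion: J1=10  J2=23  J3=17  J4=12  J5=5  J6=6  J7=35
Finish order: J5 → J6 → J1 → J4 → J3 → J2 → J7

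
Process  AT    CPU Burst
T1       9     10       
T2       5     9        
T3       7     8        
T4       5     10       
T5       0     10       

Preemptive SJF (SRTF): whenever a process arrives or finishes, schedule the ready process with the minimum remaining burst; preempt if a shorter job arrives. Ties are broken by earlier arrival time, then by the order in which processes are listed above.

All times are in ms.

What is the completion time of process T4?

37

Gantt: | T5 0-10 | T3 10-18 | T2 18-27 | T4 27-37 | T1 37-47 |
Completion: T1=47  T2=27  T3=18  T4=37  T5=10
Turnaround (C−A): T1=38  T2=22  T3=11  T4=32  T5=10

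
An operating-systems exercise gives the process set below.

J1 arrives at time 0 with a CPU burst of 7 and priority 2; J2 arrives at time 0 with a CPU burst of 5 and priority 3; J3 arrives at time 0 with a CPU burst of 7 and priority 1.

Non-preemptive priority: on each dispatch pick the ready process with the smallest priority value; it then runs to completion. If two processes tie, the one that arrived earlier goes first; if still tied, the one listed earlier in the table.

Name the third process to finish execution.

J2

Gantt: | J3 0-7 | J1 7-14 | J2 14-19 |
Completion: J1=14  J2=19  J3=7
Finish order: J3 → J1 → J2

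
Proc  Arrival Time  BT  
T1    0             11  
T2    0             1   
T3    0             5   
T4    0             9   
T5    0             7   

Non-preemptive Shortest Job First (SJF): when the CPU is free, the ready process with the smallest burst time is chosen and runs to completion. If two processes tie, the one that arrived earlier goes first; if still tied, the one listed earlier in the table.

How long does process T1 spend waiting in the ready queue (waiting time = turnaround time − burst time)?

22

Timeline: | T2 0-1 | T3 1-6 | T5 6-13 | T4 13-22 | T1 22-33 |
Completion: T1=33  T2=1  T3=6  T4=22  T5=13
Waiting(T1) = turnaround − burst = 33 − 11 = 22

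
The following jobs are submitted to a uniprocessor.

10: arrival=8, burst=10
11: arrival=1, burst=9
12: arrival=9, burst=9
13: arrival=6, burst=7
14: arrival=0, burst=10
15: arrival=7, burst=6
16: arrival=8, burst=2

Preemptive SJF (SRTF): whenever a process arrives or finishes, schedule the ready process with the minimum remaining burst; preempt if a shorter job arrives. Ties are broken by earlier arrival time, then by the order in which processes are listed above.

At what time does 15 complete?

18

Timeline: | 14 0-10 | 16 10-12 | 15 12-18 | 13 18-25 | 11 25-34 | 12 34-43 | 10 43-53 |
Completion: 10=53  11=34  12=43  13=25  14=10  15=18  16=12
Turnaround (C−A): 10=45  11=33  12=34  13=19  14=10  15=11  16=4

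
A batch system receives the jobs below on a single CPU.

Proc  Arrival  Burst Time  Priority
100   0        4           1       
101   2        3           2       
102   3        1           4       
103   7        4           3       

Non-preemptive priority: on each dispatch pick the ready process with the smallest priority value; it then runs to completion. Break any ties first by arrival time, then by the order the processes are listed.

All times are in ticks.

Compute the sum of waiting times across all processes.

10

Gantt: | 100 0-4 | 101 4-7 | 103 7-11 | 102 11-12 |
Completion: 100=4  101=7  102=12  103=11
Turnaround (C−A): 100=4  101=5  102=9  103=4
Waiting = turnaround − burst: 100=0, 101=2, 102=8, 103=0
Total waiting = 0 + 2 + 8 + 0 = 10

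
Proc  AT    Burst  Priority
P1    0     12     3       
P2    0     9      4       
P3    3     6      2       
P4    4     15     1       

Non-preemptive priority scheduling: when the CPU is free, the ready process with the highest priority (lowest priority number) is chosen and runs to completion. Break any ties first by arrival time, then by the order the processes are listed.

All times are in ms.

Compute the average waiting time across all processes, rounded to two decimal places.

16.25

Gantt: | P1 0-12 | P4 12-27 | P3 27-33 | P2 33-42 |
Completion: P1=12  P2=42  P3=33  P4=27
Turnaround (C−A): P1=12  P2=42  P3=30  P4=23
Waiting times: P1=0, P2=33, P3=24, P4=8
Average waiting = (0+33+24+8) / 4 = 65/4 = 16.25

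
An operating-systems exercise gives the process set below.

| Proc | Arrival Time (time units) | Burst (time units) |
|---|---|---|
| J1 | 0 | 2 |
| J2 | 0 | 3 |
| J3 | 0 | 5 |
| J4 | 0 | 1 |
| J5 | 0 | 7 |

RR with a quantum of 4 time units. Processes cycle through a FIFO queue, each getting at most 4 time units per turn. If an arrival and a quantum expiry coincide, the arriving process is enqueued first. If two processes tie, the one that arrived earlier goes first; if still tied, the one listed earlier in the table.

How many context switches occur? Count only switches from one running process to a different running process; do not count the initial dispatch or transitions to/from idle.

Timeline: | J1 0-2 | J2 2-5 | J3 5-9 | J4 9-10 | J5 10-14 | J3 14-15 | J5 15-18 |
Completion: J1=2  J2=5  J3=15  J4=10  J5=18
Turnaround (C−A): J1=2  J2=5  J3=15  J4=10  J5=18

6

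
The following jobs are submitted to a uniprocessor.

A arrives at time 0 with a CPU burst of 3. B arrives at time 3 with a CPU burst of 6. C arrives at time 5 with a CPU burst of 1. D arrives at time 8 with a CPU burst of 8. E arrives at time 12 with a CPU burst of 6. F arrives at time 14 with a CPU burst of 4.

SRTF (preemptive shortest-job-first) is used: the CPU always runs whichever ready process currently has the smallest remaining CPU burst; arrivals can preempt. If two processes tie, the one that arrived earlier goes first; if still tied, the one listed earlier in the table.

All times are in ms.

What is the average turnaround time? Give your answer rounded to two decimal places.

Schedule: | A 0-3 | B 3-5 | C 5-6 | B 6-10 | D 10-18 | F 18-22 | E 22-28 |
Completion: A=3  B=10  C=6  D=18  E=28  F=22
Turnaround (C−A): A=3  B=7  C=1  D=10  E=16  F=8
Turnaround times: A=3, B=7, C=1, D=10, E=16, F=8
Average turnaround = (3+7+1+10+16+8) / 6 = 45/6 = 7.50

7.50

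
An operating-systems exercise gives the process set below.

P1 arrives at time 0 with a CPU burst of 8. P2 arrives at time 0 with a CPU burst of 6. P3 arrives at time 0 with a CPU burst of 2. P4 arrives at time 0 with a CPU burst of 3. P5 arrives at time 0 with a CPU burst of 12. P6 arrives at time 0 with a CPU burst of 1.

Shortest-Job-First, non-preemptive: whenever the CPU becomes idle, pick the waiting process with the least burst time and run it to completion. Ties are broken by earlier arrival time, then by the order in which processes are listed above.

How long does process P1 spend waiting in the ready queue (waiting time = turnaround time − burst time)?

Timeline: | P6 0-1 | P3 1-3 | P4 3-6 | P2 6-12 | P1 12-20 | P5 20-32 |
Completion: P1=20  P2=12  P3=3  P4=6  P5=32  P6=1
Turnaround (C−A): P1=20  P2=12  P3=3  P4=6  P5=32  P6=1
Waiting(P1) = turnaround − burst = 20 − 8 = 12

12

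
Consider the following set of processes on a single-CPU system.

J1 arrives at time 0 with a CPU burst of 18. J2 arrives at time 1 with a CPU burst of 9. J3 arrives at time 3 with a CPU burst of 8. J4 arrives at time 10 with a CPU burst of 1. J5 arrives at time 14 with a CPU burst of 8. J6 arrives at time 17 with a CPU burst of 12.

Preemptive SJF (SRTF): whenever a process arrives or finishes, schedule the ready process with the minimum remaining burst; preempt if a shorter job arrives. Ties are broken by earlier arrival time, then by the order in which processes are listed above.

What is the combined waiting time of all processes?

Schedule: | J1 0-1 | J2 1-10 | J4 10-11 | J3 11-19 | J5 19-27 | J6 27-39 | J1 39-56 |
Completion: J1=56  J2=10  J3=19  J4=11  J5=27  J6=39
Turnaround (C−A): J1=56  J2=9  J3=16  J4=1  J5=13  J6=22
Waiting = turnaround − burst: J1=38, J2=0, J3=8, J4=0, J5=5, J6=10
Total waiting = 38 + 0 + 8 + 0 + 5 + 10 = 61

61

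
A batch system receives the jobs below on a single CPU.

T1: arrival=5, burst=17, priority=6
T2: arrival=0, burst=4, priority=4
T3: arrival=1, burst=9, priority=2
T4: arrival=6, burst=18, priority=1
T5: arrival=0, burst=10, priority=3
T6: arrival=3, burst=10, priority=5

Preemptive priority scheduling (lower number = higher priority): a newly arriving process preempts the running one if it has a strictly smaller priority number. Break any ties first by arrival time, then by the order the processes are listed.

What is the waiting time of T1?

Timeline: | T5 0-1 | T3 1-6 | T4 6-24 | T3 24-28 | T5 28-37 | T2 37-41 | T6 41-51 | T1 51-68 |
Completion: T1=68  T2=41  T3=28  T4=24  T5=37  T6=51
Waiting(T1) = turnaround − burst = 63 − 17 = 46

46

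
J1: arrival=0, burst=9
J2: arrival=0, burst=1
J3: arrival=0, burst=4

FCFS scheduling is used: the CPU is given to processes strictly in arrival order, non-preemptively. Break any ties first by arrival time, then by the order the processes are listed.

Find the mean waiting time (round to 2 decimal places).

Gantt: | J1 0-9 | J2 9-10 | J3 10-14 |
Completion: J1=9  J2=10  J3=14
Waiting times: J1=0, J2=9, J3=10
Average waiting = (0+9+10) / 3 = 19/3 = 6.33

6.33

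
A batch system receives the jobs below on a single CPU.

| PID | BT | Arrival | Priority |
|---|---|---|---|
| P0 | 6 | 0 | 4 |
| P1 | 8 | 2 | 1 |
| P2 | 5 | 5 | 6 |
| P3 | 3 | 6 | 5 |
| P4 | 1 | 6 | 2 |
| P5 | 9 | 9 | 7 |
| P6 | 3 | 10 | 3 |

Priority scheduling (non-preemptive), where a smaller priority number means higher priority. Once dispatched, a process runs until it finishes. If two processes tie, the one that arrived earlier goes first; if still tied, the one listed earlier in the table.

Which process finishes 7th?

Schedule: | P0 0-6 | P1 6-14 | P4 14-15 | P6 15-18 | P3 18-21 | P2 21-26 | P5 26-35 |
Completion: P0=6  P1=14  P2=26  P3=21  P4=15  P5=35  P6=18
Finish order: P0 → P1 → P4 → P6 → P3 → P2 → P5

P5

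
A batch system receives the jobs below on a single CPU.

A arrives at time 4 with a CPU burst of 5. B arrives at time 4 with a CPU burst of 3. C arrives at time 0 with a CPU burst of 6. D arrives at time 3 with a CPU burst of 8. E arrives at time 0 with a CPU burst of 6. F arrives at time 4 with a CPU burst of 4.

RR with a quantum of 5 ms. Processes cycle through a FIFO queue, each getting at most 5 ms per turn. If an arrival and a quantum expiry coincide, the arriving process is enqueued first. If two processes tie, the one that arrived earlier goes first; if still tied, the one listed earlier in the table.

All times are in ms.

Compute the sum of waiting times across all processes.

112

Timeline: | C 0-5 | E 5-10 | D 10-15 | A 15-20 | B 20-23 | F 23-27 | C 27-28 | E 28-29 | D 29-32 |
Completion: A=20  B=23  C=28  D=32  E=29  F=27
Turnaround (C−A): A=16  B=19  C=28  D=29  E=29  F=23
Waiting = turnaround − burst: A=11, B=16, C=22, D=21, E=23, F=19
Total waiting = 11 + 16 + 22 + 21 + 23 + 19 = 112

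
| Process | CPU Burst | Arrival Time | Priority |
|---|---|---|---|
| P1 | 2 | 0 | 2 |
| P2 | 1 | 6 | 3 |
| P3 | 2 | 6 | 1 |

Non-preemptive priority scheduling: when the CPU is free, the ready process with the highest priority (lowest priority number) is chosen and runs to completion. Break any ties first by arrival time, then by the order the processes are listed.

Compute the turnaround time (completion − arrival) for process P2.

3

Gantt: | P1 0-2 | idle 2-6 | P3 6-8 | P2 8-9 |
Completion: P1=2  P2=9  P3=8
Turnaround(P2) = completion − arrival = 9 − 6 = 3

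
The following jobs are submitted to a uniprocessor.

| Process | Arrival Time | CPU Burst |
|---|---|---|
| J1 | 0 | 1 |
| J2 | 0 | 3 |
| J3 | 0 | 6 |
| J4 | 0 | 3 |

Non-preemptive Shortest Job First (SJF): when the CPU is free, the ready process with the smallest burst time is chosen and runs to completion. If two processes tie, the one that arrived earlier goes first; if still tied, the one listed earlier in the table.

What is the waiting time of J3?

7

Schedule: | J1 0-1 | J2 1-4 | J4 4-7 | J3 7-13 |
Completion: J1=1  J2=4  J3=13  J4=7
Turnaround (C−A): J1=1  J2=4  J3=13  J4=7
Waiting(J3) = turnaround − burst = 13 − 6 = 7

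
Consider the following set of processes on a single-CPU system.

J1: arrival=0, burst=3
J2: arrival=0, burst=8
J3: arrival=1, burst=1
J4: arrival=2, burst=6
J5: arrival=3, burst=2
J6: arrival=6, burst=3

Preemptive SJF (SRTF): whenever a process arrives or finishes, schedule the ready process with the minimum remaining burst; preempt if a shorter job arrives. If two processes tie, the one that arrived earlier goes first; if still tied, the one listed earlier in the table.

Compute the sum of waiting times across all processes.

Schedule: | J1 0-1 | J3 1-2 | J1 2-4 | J5 4-6 | J6 6-9 | J4 9-15 | J2 15-23 |
Completion: J1=4  J2=23  J3=2  J4=15  J5=6  J6=9
Waiting = turnaround − burst: J1=1, J2=15, J3=0, J4=7, J5=1, J6=0
Total waiting = 1 + 15 + 0 + 7 + 1 + 0 = 24

24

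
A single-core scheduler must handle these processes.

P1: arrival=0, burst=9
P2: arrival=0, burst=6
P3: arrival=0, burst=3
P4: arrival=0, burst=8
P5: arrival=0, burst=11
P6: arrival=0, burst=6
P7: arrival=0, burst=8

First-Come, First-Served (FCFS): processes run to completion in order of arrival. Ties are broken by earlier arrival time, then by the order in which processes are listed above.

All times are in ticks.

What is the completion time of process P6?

43

Schedule: | P1 0-9 | P2 9-15 | P3 15-18 | P4 18-26 | P5 26-37 | P6 37-43 | P7 43-51 |
Completion: P1=9  P2=15  P3=18  P4=26  P5=37  P6=43  P7=51
Turnaround (C−A): P1=9  P2=15  P3=18  P4=26  P5=37  P6=43  P7=51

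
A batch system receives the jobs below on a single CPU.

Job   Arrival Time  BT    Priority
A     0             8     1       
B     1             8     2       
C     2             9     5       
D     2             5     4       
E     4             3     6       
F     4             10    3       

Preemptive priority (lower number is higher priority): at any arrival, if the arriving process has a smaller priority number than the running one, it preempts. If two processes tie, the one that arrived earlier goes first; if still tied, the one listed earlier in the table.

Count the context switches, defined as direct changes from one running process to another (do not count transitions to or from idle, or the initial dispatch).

Gantt: | A 0-8 | B 8-16 | F 16-26 | D 26-31 | C 31-40 | E 40-43 |
Completion: A=8  B=16  C=40  D=31  E=43  F=26

5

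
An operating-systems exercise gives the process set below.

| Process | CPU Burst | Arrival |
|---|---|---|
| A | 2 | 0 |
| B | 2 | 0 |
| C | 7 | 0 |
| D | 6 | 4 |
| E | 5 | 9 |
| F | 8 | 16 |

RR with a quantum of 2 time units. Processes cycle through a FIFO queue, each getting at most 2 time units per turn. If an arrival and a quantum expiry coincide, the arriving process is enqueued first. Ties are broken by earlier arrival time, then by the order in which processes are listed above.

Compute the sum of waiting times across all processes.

Schedule: | A 0-2 | B 2-4 | C 4-6 | D 6-8 | C 8-10 | D 10-12 | E 12-14 | C 14-16 | D 16-18 | E 18-20 | F 20-22 | C 22-23 | E 23-24 | F 24-30 |
Completion: A=2  B=4  C=23  D=18  E=24  F=30
Waiting = turnaround − burst: A=0, B=2, C=16, D=8, E=10, F=6
Total waiting = 0 + 2 + 16 + 8 + 10 + 6 = 42

42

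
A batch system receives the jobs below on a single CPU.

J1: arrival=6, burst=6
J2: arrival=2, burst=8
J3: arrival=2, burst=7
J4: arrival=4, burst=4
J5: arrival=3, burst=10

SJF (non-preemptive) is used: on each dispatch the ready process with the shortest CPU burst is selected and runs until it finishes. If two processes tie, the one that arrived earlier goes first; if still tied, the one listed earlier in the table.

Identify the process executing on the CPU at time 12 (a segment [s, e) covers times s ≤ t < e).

J4

Schedule: | idle 0-2 | J3 2-9 | J4 9-13 | J1 13-19 | J2 19-27 | J5 27-37 |
Completion: J1=19  J2=27  J3=9  J4=13  J5=37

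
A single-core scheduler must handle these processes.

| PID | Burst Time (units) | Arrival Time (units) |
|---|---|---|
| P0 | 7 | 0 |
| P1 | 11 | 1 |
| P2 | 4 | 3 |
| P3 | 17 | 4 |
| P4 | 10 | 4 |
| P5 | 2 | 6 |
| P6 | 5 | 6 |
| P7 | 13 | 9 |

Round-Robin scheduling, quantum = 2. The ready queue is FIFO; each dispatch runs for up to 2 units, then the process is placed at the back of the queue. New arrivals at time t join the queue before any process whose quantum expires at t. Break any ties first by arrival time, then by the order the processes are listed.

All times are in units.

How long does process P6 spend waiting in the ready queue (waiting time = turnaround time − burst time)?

Gantt: | P0 0-2 | P1 2-4 | P0 4-6 | P2 6-8 | P3 8-10 | P4 10-12 | P1 12-14 | P5 14-16 | P6 16-18 | P0 18-20 | P2 20-22 | P7 22-24 | P3 24-26 | P4 26-28 | P1 28-30 | P6 30-32 | P0 32-33 | P7 33-35 | P3 35-37 | P4 37-39 | P1 39-41 | P6 41-42 | P7 42-44 | P3 44-46 | P4 46-48 | P1 48-50 | P7 50-52 | P3 52-54 | P4 54-56 | P1 56-57 | P7 57-59 | P3 59-61 | P7 61-63 | P3 63-65 | P7 65-66 | P3 66-69 |
Completion: P0=33  P1=57  P2=22  P3=69  P4=56  P5=16  P6=42  P7=66
Turnaround (C−A): P0=33  P1=56  P2=19  P3=65  P4=52  P5=10  P6=36  P7=57
Waiting(P6) = turnaround − burst = 36 − 5 = 31

31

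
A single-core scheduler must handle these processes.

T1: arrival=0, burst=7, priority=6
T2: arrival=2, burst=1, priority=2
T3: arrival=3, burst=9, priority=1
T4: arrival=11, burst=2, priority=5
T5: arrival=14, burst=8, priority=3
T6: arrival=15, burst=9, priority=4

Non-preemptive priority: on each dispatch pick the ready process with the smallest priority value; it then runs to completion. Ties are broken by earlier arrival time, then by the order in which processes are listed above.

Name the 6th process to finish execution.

T4

Timeline: | T1 0-7 | T3 7-16 | T2 16-17 | T5 17-25 | T6 25-34 | T4 34-36 |
Completion: T1=7  T2=17  T3=16  T4=36  T5=25  T6=34
Turnaround (C−A): T1=7  T2=15  T3=13  T4=25  T5=11  T6=19
Finish order: T1 → T3 → T2 → T5 → T6 → T4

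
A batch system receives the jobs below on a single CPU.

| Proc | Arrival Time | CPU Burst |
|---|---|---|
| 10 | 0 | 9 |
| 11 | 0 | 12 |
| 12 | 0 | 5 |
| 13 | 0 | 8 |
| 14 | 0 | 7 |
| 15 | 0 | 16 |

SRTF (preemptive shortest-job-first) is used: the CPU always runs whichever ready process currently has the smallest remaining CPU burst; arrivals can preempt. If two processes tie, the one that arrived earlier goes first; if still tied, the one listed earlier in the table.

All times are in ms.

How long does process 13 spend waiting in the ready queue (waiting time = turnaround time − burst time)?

Schedule: | 12 0-5 | 14 5-12 | 13 12-20 | 10 20-29 | 11 29-41 | 15 41-57 |
Completion: 10=29  11=41  12=5  13=20  14=12  15=57
Turnaround (C−A): 10=29  11=41  12=5  13=20  14=12  15=57
Waiting(13) = turnaround − burst = 20 − 8 = 12

12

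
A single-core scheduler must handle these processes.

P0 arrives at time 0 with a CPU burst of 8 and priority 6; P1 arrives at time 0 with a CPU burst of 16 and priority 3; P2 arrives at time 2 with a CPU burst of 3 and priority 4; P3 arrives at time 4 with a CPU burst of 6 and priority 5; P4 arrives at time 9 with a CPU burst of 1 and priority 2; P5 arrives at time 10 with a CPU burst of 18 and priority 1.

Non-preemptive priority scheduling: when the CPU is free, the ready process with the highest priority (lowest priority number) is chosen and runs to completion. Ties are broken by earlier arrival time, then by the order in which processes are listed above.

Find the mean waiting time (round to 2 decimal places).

Timeline: | P1 0-16 | P5 16-34 | P4 34-35 | P2 35-38 | P3 38-44 | P0 44-52 |
Completion: P0=52  P1=16  P2=38  P3=44  P4=35  P5=34
Waiting times: P0=44, P1=0, P2=33, P3=34, P4=25, P5=6
Average waiting = (44+0+33+34+25+6) / 6 = 142/6 = 23.67

23.67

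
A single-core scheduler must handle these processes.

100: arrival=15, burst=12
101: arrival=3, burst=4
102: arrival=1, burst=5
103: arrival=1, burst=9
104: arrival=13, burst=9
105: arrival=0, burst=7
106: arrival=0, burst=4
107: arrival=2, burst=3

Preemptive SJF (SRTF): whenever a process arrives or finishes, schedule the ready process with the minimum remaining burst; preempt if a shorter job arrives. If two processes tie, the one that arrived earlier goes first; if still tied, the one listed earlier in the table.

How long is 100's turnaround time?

38

Timeline: | 106 0-4 | 107 4-7 | 101 7-11 | 102 11-16 | 105 16-23 | 103 23-32 | 104 32-41 | 100 41-53 |
Completion: 100=53  101=11  102=16  103=32  104=41  105=23  106=4  107=7
Turnaround (C−A): 100=38  101=8  102=15  103=31  104=28  105=23  106=4  107=5
Turnaround(100) = completion − arrival = 53 − 15 = 38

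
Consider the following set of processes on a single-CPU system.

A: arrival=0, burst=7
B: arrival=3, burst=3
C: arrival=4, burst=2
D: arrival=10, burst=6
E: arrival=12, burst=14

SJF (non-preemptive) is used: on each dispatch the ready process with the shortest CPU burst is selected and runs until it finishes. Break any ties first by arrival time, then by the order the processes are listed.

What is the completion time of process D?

Gantt: | A 0-7 | C 7-9 | B 9-12 | D 12-18 | E 18-32 |
Completion: A=7  B=12  C=9  D=18  E=32
Turnaround (C−A): A=7  B=9  C=5  D=8  E=20

18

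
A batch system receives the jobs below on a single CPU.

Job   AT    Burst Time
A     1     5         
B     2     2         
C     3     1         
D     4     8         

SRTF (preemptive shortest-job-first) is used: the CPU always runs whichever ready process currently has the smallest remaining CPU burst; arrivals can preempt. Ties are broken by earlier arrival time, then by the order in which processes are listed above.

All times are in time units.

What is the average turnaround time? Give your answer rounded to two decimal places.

Gantt: | idle 0-1 | A 1-2 | B 2-4 | C 4-5 | A 5-9 | D 9-17 |
Completion: A=9  B=4  C=5  D=17
Turnaround (C−A): A=8  B=2  C=2  D=13
Turnaround times: A=8, B=2, C=2, D=13
Average turnaround = (8+2+2+13) / 4 = 25/4 = 6.25

6.25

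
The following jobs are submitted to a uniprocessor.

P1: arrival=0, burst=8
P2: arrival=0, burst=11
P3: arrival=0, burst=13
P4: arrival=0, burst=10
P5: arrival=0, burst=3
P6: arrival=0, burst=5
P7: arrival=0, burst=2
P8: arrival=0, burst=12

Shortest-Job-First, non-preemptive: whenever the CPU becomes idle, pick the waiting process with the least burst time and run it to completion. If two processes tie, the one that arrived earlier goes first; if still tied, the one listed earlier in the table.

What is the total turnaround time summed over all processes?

217

Schedule: | P7 0-2 | P5 2-5 | P6 5-10 | P1 10-18 | P4 18-28 | P2 28-39 | P8 39-51 | P3 51-64 |
Completion: P1=18  P2=39  P3=64  P4=28  P5=5  P6=10  P7=2  P8=51
Turnaround (C−A): P1=18  P2=39  P3=64  P4=28  P5=5  P6=10  P7=2  P8=51
Turnaround = completion − arrival: P1=18, P2=39, P3=64, P4=28, P5=5, P6=10, P7=2, P8=51
Total turnaround = 18 + 39 + 64 + 28 + 5 + 10 + 2 + 51 = 217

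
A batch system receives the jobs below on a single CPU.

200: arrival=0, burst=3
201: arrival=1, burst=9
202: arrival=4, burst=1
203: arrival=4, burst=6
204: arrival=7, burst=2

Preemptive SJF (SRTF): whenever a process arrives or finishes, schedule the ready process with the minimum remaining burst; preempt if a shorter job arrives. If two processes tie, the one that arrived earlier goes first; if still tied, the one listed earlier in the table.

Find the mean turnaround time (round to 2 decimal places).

7.00

Schedule: | 200 0-3 | 201 3-4 | 202 4-5 | 203 5-7 | 204 7-9 | 203 9-13 | 201 13-21 |
Completion: 200=3  201=21  202=5  203=13  204=9
Turnaround (C−A): 200=3  201=20  202=1  203=9  204=2
Turnaround times: 200=3, 201=20, 202=1, 203=9, 204=2
Average turnaround = (3+20+1+9+2) / 5 = 35/5 = 7.00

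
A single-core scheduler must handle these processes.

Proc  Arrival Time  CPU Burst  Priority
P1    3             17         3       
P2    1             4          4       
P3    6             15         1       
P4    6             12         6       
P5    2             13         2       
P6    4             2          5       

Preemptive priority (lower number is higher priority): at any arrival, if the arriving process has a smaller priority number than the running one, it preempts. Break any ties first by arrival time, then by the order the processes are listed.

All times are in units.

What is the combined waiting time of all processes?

Gantt: | idle 0-1 | P2 1-2 | P5 2-6 | P3 6-21 | P5 21-30 | P1 30-47 | P2 47-50 | P6 50-52 | P4 52-64 |
Completion: P1=47  P2=50  P3=21  P4=64  P5=30  P6=52
Turnaround (C−A): P1=44  P2=49  P3=15  P4=58  P5=28  P6=48
Waiting = turnaround − burst: P1=27, P2=45, P3=0, P4=46, P5=15, P6=46
Total waiting = 27 + 45 + 0 + 46 + 15 + 46 = 179

179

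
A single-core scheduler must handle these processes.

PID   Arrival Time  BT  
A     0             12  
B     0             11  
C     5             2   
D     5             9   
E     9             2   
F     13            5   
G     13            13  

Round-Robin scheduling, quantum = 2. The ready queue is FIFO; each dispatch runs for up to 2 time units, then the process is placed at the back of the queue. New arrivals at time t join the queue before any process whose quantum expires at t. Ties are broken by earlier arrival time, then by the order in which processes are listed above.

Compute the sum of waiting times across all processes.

162

Gantt: | A 0-2 | B 2-4 | A 4-6 | B 6-8 | C 8-10 | D 10-12 | A 12-14 | B 14-16 | E 16-18 | D 18-20 | F 20-22 | G 22-24 | A 24-26 | B 26-28 | D 28-30 | F 30-32 | G 32-34 | A 34-36 | B 36-38 | D 38-40 | F 40-41 | G 41-43 | A 43-45 | B 45-46 | D 46-47 | G 47-54 |
Completion: A=45  B=46  C=10  D=47  E=18  F=41  G=54
Turnaround (C−A): A=45  B=46  C=5  D=42  E=9  F=28  G=41
Waiting = turnaround − burst: A=33, B=35, C=3, D=33, E=7, F=23, G=28
Total waiting = 33 + 35 + 3 + 33 + 7 + 23 + 28 = 162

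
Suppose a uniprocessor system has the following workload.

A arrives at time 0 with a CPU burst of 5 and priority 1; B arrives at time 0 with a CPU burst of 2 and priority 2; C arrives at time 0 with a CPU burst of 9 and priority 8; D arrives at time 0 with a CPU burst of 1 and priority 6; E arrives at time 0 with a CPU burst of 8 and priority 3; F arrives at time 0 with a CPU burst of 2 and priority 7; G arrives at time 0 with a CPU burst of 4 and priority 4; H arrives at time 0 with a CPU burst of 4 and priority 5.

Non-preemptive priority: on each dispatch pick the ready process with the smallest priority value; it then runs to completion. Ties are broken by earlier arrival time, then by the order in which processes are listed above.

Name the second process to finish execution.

Gantt: | A 0-5 | B 5-7 | E 7-15 | G 15-19 | H 19-23 | D 23-24 | F 24-26 | C 26-35 |
Completion: A=5  B=7  C=35  D=24  E=15  F=26  G=19  H=23
Turnaround (C−A): A=5  B=7  C=35  D=24  E=15  F=26  G=19  H=23
Finish order: A → B → E → G → H → D → F → C

B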